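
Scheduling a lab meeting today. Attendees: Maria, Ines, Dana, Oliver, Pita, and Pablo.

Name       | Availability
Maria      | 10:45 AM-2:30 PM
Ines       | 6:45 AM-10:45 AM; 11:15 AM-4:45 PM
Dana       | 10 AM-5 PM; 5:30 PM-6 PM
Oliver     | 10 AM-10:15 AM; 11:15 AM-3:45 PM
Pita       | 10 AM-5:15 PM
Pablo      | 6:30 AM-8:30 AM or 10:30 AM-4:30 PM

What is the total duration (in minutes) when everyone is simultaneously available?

Maria ∩ Ines: 11:15-14:30.
Maria ∩ Ines ∩ Dana: 11:15-14:30.
Maria ∩ Ines ∩ Dana ∩ Oliver: 11:15-14:30.
Maria ∩ Ines ∩ Dana ∩ Oliver ∩ Pita: 11:15-14:30.
Maria ∩ Ines ∩ Dana ∩ Oliver ∩ Pita ∩ Pablo: 11:15-14:30.
That's a single block of 195 minutes.

195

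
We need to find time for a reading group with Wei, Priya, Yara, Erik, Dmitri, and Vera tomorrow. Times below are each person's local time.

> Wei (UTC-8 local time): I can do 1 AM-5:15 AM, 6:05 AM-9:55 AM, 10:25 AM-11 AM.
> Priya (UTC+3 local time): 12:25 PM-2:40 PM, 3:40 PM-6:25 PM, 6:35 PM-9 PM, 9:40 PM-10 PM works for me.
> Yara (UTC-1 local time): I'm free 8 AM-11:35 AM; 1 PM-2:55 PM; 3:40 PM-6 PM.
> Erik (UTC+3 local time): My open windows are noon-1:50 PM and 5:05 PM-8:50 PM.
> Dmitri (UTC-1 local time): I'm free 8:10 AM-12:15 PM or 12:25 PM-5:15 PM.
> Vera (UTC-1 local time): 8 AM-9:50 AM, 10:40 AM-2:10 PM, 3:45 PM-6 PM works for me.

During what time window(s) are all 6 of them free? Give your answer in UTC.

09:25-10:50, 14:05-15:10, 16:45-17:50

Wei in UTC: 09:00-13:15, 14:05-17:55, 18:25-19:00 (add 8h to convert from UTC-8).
Priya in UTC: 09:25-11:40, 12:40-15:25, 15:35-18:00, 18:40-19:00 (subtract 3h to convert from UTC+3).
Yara in UTC: 09:00-12:35, 14:00-15:55, 16:40-19:00 (add 1h to convert from UTC-1).
Erik in UTC: 09:00-10:50, 14:05-17:50 (subtract 3h to convert from UTC+3).
Dmitri in UTC: 09:10-13:15, 13:25-18:15 (add 1h to convert from UTC-1).
Vera in UTC: 09:00-10:50, 11:40-15:10, 16:45-19:00 (add 1h to convert from UTC-1).
Wei ∩ Priya: 09:25-11:40, 12:40-13:15, 14:05-15:25, 15:35-17:55, 18:40-19:00.
Wei ∩ Priya ∩ Yara: 09:25-11:40, 14:05-15:25, 15:35-15:55, 16:40-17:55, 18:40-19:00.
Wei ∩ Priya ∩ Yara ∩ Erik: 09:25-10:50, 14:05-15:25, 15:35-15:55, 16:40-17:50.
Wei ∩ Priya ∩ Yara ∩ Erik ∩ Dmitri: 09:25-10:50, 14:05-15:25, 15:35-15:55, 16:40-17:50.
Wei ∩ Priya ∩ Yara ∩ Erik ∩ Dmitri ∩ Vera: 09:25-10:50, 14:05-15:10, 16:45-17:50.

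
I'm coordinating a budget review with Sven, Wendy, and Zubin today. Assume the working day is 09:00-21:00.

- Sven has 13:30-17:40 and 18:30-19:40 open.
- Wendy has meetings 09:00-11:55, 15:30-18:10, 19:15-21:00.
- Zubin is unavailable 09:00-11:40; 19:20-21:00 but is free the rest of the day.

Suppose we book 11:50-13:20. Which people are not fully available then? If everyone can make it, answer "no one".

Sven free: 13:30-17:40, 18:30-19:40.
Wendy free: 11:55-15:30, 18:10-19:15 (invert busy blocks within the working day).
Zubin free: 11:40-19:20 (invert busy blocks within the working day).
Sven: not fully free for 11:50-13:20. Wendy: not fully free for 11:50-13:20. Zubin: free for 11:50-13:20.

Sven, Wendy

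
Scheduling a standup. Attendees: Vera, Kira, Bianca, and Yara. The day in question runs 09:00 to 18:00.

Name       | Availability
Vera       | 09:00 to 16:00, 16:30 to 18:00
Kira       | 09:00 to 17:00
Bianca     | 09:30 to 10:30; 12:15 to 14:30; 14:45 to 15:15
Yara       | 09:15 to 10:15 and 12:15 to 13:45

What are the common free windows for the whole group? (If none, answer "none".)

Vera ∩ Kira: 09:00-16:00, 16:30-17:00.
Vera ∩ Kira ∩ Bianca: 09:30-10:30, 12:15-14:30, 14:45-15:15.
Vera ∩ Kira ∩ Bianca ∩ Yara: 09:30-10:15, 12:15-13:45.
So the common availability across everyone is 09:30-10:15, 12:15-13:45.

09:30-10:15, 12:15-13:45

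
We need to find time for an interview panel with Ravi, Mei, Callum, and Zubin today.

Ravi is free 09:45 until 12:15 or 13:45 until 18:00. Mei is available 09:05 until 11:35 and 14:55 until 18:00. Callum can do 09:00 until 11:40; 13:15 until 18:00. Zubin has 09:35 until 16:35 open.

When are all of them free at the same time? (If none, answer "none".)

Ravi ∩ Mei: 09:45-11:35, 14:55-18:00.
Ravi ∩ Mei ∩ Callum: 09:45-11:35, 14:55-18:00.
Ravi ∩ Mei ∩ Callum ∩ Zubin: 09:45-11:35, 14:55-16:35.
So the common availability across everyone is 09:45-11:35, 14:55-16:35.

09:45-11:35, 14:55-16:35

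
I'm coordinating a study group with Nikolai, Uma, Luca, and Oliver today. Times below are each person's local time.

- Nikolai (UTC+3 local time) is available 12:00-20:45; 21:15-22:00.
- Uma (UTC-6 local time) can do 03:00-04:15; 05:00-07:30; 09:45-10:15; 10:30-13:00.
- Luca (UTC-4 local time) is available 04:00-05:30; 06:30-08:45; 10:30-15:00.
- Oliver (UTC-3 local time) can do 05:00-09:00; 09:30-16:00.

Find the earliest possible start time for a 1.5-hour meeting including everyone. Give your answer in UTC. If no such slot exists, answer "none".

Nikolai in UTC: 09:00-17:45, 18:15-19:00 (subtract 3h to convert from UTC+3).
Uma in UTC: 09:00-10:15, 11:00-13:30, 15:45-16:15, 16:30-19:00 (add 6h to convert from UTC-6).
Luca in UTC: 08:00-09:30, 10:30-12:45, 14:30-19:00 (add 4h to convert from UTC-4).
Oliver in UTC: 08:00-12:00, 12:30-19:00 (add 3h to convert from UTC-3).
Nikolai ∩ Uma: 09:00-10:15, 11:00-13:30, 15:45-16:15, 16:30-17:45, 18:15-19:00.
Nikolai ∩ Uma ∩ Luca: 09:00-09:30, 11:00-12:45, 15:45-16:15, 16:30-17:45, 18:15-19:00.
Nikolai ∩ Uma ∩ Luca ∩ Oliver: 09:00-09:30, 11:00-12:00, 12:30-12:45, 15:45-16:15, 16:30-17:45, 18:15-19:00.
So the common availability across everyone is 09:00-09:30, 11:00-12:00, 12:30-12:45, 15:45-16:15, 16:30-17:45, 18:15-19:00.
No common window is at least 90 minutes long.

none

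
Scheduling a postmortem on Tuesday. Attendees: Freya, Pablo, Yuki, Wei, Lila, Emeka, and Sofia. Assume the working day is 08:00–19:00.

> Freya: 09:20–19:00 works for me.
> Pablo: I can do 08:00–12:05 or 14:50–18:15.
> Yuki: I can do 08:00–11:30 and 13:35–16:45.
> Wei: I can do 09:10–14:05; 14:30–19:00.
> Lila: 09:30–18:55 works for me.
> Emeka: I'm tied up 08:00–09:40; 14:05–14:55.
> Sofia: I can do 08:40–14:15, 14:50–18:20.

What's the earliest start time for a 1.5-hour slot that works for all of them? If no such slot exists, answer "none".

Freya free: 09:20-19:00.
Pablo free: 08:00-12:05, 14:50-18:15.
Yuki free: 08:00-11:30, 13:35-16:45.
Wei free: 09:10-14:05, 14:30-19:00.
Lila free: 09:30-18:55.
Emeka free: 09:40-14:05, 14:55-19:00 (invert busy blocks within the working day).
Sofia free: 08:40-14:15, 14:50-18:20.
Freya ∩ Pablo: 09:20-12:05, 14:50-18:15.
Freya ∩ Pablo ∩ Yuki: 09:20-11:30, 14:50-16:45.
Freya ∩ Pablo ∩ Yuki ∩ Wei: 09:20-11:30, 14:50-16:45.
Freya ∩ Pablo ∩ Yuki ∩ Wei ∩ Lila: 09:30-11:30, 14:50-16:45.
Freya ∩ Pablo ∩ Yuki ∩ Wei ∩ Lila ∩ Emeka: 09:40-11:30, 14:55-16:45.
Freya ∩ Pablo ∩ Yuki ∩ Wei ∩ Lila ∩ Emeka ∩ Sofia: 09:40-11:30, 14:55-16:45.
Those are the intersection windows.
The first common window of at least 90 minutes is 09:40-11:30, so the earliest start is 09:40.

09:40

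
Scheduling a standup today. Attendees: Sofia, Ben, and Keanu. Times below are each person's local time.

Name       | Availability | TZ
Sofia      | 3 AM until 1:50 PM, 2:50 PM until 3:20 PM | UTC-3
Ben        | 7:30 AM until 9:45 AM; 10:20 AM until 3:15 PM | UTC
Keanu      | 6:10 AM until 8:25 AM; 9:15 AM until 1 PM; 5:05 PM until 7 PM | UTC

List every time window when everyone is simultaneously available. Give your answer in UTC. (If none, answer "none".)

Sofia in UTC: 06:00-16:50, 17:50-18:20 (add 3h to convert from UTC-3).
Ben in UTC: 07:30-09:45, 10:20-15:15.
Keanu in UTC: 06:10-08:25, 09:15-13:00, 17:05-19:00.
Sofia ∩ Ben: 07:30-09:45, 10:20-15:15.
Sofia ∩ Ben ∩ Keanu: 07:30-08:25, 09:15-09:45, 10:20-13:00.
Those are the intersection windows.

07:30-08:25, 09:15-09:45, 10:20-13:00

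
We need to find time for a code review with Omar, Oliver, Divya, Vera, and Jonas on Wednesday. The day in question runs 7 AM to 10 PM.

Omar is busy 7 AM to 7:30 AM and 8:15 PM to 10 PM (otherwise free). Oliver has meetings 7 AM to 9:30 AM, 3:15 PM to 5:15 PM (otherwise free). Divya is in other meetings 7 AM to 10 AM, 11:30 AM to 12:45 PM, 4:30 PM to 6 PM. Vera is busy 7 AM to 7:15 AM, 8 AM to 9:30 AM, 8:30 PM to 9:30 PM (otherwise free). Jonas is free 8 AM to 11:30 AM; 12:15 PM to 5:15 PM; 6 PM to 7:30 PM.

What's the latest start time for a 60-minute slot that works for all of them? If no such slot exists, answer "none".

18:30

Omar free: 07:30-20:15 (invert busy blocks within the working day).
Oliver free: 09:30-15:15, 17:15-22:00 (invert busy blocks within the working day).
Divya free: 10:00-11:30, 12:45-16:30, 18:00-22:00 (invert busy blocks within the working day).
Vera free: 07:15-08:00, 09:30-20:30, 21:30-22:00 (invert busy blocks within the working day).
Jonas free: 08:00-11:30, 12:15-17:15, 18:00-19:30.
Omar ∩ Oliver: 09:30-15:15, 17:15-20:15.
Omar ∩ Oliver ∩ Divya: 10:00-11:30, 12:45-15:15, 18:00-20:15.
Omar ∩ Oliver ∩ Divya ∩ Vera: 10:00-11:30, 12:45-15:15, 18:00-20:15.
Omar ∩ Oliver ∩ Divya ∩ Vera ∩ Jonas: 10:00-11:30, 12:45-15:15, 18:00-19:30.
The last common window of at least 60 minutes is 18:00-19:30; a 60-minute meeting can start as late as 18:30 and still end by 19:30.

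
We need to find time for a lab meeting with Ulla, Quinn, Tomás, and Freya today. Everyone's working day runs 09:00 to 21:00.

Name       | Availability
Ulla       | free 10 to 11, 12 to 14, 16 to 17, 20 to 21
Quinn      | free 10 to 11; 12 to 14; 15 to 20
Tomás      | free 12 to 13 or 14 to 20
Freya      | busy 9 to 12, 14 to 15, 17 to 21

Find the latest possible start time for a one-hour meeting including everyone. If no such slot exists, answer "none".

16:00

Ulla free: 10:00-11:00, 12:00-14:00, 16:00-17:00, 20:00-21:00.
Quinn free: 10:00-11:00, 12:00-14:00, 15:00-20:00.
Tomás free: 12:00-13:00, 14:00-20:00.
Freya free: 12:00-14:00, 15:00-17:00 (invert busy blocks within the working day).
Ulla ∩ Quinn: 10:00-11:00, 12:00-14:00, 16:00-17:00.
Ulla ∩ Quinn ∩ Tomás: 12:00-13:00, 16:00-17:00.
Ulla ∩ Quinn ∩ Tomás ∩ Freya: 12:00-13:00, 16:00-17:00.
The last common window of at least 60 minutes is 16:00-17:00; a 60-minute meeting can start as late as 16:00 and still end by 17:00.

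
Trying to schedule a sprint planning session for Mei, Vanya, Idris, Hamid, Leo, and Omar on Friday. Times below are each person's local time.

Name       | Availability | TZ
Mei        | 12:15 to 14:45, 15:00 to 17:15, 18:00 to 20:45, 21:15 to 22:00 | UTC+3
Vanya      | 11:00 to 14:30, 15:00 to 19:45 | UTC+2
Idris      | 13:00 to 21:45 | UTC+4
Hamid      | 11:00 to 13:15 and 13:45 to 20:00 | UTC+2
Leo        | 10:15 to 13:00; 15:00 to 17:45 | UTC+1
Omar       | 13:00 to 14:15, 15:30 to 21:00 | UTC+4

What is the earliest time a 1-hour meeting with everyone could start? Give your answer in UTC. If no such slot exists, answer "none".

Mei in UTC: 09:15-11:45, 12:00-14:15, 15:00-17:45, 18:15-19:00 (subtract 3h to convert from UTC+3).
Vanya in UTC: 09:00-12:30, 13:00-17:45 (subtract 2h to convert from UTC+2).
Idris in UTC: 09:00-17:45 (subtract 4h to convert from UTC+4).
Hamid in UTC: 09:00-11:15, 11:45-18:00 (subtract 2h to convert from UTC+2).
Leo in UTC: 09:15-12:00, 14:00-16:45 (subtract 1h to convert from UTC+1).
Omar in UTC: 09:00-10:15, 11:30-17:00 (subtract 4h to convert from UTC+4).
Mei ∩ Vanya: 09:15-11:45, 12:00-12:30, 13:00-14:15, 15:00-17:45.
Mei ∩ Vanya ∩ Idris: 09:15-11:45, 12:00-12:30, 13:00-14:15, 15:00-17:45.
Mei ∩ Vanya ∩ Idris ∩ Hamid: 09:15-11:15, 12:00-12:30, 13:00-14:15, 15:00-17:45.
Mei ∩ Vanya ∩ Idris ∩ Hamid ∩ Leo: 09:15-11:15, 14:00-14:15, 15:00-16:45.
Mei ∩ Vanya ∩ Idris ∩ Hamid ∩ Leo ∩ Omar: 09:15-10:15, 14:00-14:15, 15:00-16:45.
The first common window of at least 60 minutes is 09:15-10:15, so the earliest start is 09:15.

09:15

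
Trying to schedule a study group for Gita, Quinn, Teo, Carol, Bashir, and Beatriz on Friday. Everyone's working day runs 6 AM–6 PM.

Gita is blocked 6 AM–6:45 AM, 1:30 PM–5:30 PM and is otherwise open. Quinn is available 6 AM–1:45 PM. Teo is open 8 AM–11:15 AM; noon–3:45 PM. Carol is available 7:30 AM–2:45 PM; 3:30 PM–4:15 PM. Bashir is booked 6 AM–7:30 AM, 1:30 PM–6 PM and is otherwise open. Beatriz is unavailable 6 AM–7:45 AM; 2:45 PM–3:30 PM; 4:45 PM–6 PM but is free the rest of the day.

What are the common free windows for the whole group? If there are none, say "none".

08:00-11:15, 12:00-13:30

Gita free: 06:45-13:30, 17:30-18:00 (invert busy blocks within the working day).
Quinn free: 06:00-13:45.
Teo free: 08:00-11:15, 12:00-15:45.
Carol free: 07:30-14:45, 15:30-16:15.
Bashir free: 07:30-13:30 (invert busy blocks within the working day).
Beatriz free: 07:45-14:45, 15:30-16:45 (invert busy blocks within the working day).
Gita ∩ Quinn: 06:45-13:30.
Gita ∩ Quinn ∩ Teo: 08:00-11:15, 12:00-13:30.
Gita ∩ Quinn ∩ Teo ∩ Carol: 08:00-11:15, 12:00-13:30.
Gita ∩ Quinn ∩ Teo ∩ Carol ∩ Bashir: 08:00-11:15, 12:00-13:30.
Gita ∩ Quinn ∩ Teo ∩ Carol ∩ Bashir ∩ Beatriz: 08:00-11:15, 12:00-13:30.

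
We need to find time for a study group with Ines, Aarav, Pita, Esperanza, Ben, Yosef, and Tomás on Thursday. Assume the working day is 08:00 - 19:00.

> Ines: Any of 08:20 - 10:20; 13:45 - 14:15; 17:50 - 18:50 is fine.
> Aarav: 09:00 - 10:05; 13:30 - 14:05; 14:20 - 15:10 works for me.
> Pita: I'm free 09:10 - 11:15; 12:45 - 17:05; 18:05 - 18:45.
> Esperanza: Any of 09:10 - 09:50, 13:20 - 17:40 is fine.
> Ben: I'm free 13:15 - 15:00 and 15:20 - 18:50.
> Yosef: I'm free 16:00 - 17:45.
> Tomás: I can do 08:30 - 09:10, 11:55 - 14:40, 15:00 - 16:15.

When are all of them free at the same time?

Ines ∩ Aarav: 09:00-10:05, 13:45-14:05.
Ines ∩ Aarav ∩ Pita: 09:10-10:05, 13:45-14:05.
Ines ∩ Aarav ∩ Pita ∩ Esperanza: 09:10-09:50, 13:45-14:05.
Ines ∩ Aarav ∩ Pita ∩ Esperanza ∩ Ben: 13:45-14:05.
Ines ∩ Aarav ∩ Pita ∩ Esperanza ∩ Ben ∩ Yosef: ∅.
Ines ∩ Aarav ∩ Pita ∩ Esperanza ∩ Ben ∩ Yosef ∩ Tomás: ∅.
There is no time when everyone is free.

none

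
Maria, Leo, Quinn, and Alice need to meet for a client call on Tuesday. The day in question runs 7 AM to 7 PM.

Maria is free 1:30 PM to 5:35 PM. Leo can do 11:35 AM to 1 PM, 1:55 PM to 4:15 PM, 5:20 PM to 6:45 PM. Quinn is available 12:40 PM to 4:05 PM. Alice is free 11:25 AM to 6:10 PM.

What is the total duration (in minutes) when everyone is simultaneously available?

130

Maria ∩ Leo: 13:55-16:15, 17:20-17:35.
Maria ∩ Leo ∩ Quinn: 13:55-16:05.
Maria ∩ Leo ∩ Quinn ∩ Alice: 13:55-16:05.
So the common availability across everyone is 13:55-16:05.
That's a single block of 130 minutes.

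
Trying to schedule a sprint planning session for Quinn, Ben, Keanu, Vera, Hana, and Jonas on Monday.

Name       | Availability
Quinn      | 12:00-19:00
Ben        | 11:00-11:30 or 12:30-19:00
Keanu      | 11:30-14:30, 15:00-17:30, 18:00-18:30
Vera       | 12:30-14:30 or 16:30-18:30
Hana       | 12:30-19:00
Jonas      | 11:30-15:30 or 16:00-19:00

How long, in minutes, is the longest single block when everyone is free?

120

Quinn ∩ Ben: 12:30-19:00.
Quinn ∩ Ben ∩ Keanu: 12:30-14:30, 15:00-17:30, 18:00-18:30.
Quinn ∩ Ben ∩ Keanu ∩ Vera: 12:30-14:30, 16:30-17:30, 18:00-18:30.
Quinn ∩ Ben ∩ Keanu ∩ Vera ∩ Hana: 12:30-14:30, 16:30-17:30, 18:00-18:30.
Quinn ∩ Ben ∩ Keanu ∩ Vera ∩ Hana ∩ Jonas: 12:30-14:30, 16:30-17:30, 18:00-18:30.
The longest is 12:30-14:30 at 120 minutes.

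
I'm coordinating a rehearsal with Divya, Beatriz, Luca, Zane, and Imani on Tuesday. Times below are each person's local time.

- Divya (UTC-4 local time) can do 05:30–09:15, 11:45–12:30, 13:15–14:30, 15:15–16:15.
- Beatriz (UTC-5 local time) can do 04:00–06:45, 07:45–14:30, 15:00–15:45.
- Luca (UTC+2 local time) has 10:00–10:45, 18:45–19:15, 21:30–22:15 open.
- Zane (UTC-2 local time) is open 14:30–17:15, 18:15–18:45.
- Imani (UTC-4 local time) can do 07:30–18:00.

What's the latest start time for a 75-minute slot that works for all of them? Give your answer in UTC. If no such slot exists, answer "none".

Divya in UTC: 09:30-13:15, 15:45-16:30, 17:15-18:30, 19:15-20:15 (add 4h to convert from UTC-4).
Beatriz in UTC: 09:00-11:45, 12:45-19:30, 20:00-20:45 (add 5h to convert from UTC-5).
Luca in UTC: 08:00-08:45, 16:45-17:15, 19:30-20:15 (subtract 2h to convert from UTC+2).
Zane in UTC: 16:30-19:15, 20:15-20:45 (add 2h to convert from UTC-2).
Imani in UTC: 11:30-22:00 (add 4h to convert from UTC-4).
Divya ∩ Beatriz: 09:30-11:45, 12:45-13:15, 15:45-16:30, 17:15-18:30, 19:15-19:30, 20:00-20:15.
Divya ∩ Beatriz ∩ Luca: 20:00-20:15.
Divya ∩ Beatriz ∩ Luca ∩ Zane: ∅.
Divya ∩ Beatriz ∩ Luca ∩ Zane ∩ Imani: ∅.
There is no time when everyone is free.
No common window is at least 75 minutes long.

none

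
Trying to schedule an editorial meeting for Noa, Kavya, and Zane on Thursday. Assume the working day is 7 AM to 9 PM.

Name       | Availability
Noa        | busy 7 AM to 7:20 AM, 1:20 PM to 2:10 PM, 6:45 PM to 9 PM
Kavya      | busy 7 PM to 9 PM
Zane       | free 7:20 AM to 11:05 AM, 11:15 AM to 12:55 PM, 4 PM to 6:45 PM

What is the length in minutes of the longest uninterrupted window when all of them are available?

225

Noa free: 07:20-13:20, 14:10-18:45 (invert busy blocks within the working day).
Kavya free: 07:00-19:00 (invert busy blocks within the working day).
Zane free: 07:20-11:05, 11:15-12:55, 16:00-18:45.
Noa ∩ Kavya: 07:20-13:20, 14:10-18:45.
Noa ∩ Kavya ∩ Zane: 07:20-11:05, 11:15-12:55, 16:00-18:45.
Those are the intersection windows.
The longest is 07:20-11:05 at 225 minutes.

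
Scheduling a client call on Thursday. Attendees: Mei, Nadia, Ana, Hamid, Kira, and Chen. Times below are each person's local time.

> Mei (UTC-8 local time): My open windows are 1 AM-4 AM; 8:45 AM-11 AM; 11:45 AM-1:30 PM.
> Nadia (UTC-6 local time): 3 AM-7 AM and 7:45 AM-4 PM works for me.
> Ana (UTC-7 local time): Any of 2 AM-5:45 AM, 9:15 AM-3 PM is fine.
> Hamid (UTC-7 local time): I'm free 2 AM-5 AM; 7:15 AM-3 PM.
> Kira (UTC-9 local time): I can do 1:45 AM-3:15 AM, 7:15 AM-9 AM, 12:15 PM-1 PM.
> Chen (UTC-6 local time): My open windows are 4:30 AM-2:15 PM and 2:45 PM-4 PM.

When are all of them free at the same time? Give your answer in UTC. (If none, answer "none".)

Mei in UTC: 09:00-12:00, 16:45-19:00, 19:45-21:30 (add 8h to convert from UTC-8).
Nadia in UTC: 09:00-13:00, 13:45-22:00 (add 6h to convert from UTC-6).
Ana in UTC: 09:00-12:45, 16:15-22:00 (add 7h to convert from UTC-7).
Hamid in UTC: 09:00-12:00, 14:15-22:00 (add 7h to convert from UTC-7).
Kira in UTC: 10:45-12:15, 16:15-18:00, 21:15-22:00 (add 9h to convert from UTC-9).
Chen in UTC: 10:30-20:15, 20:45-22:00 (add 6h to convert from UTC-6).
Mei ∩ Nadia: 09:00-12:00, 16:45-19:00, 19:45-21:30.
Mei ∩ Nadia ∩ Ana: 09:00-12:00, 16:45-19:00, 19:45-21:30.
Mei ∩ Nadia ∩ Ana ∩ Hamid: 09:00-12:00, 16:45-19:00, 19:45-21:30.
Mei ∩ Nadia ∩ Ana ∩ Hamid ∩ Kira: 10:45-12:00, 16:45-18:00, 21:15-21:30.
Mei ∩ Nadia ∩ Ana ∩ Hamid ∩ Kira ∩ Chen: 10:45-12:00, 16:45-18:00, 21:15-21:30.

10:45-12:00, 16:45-18:00, 21:15-21:30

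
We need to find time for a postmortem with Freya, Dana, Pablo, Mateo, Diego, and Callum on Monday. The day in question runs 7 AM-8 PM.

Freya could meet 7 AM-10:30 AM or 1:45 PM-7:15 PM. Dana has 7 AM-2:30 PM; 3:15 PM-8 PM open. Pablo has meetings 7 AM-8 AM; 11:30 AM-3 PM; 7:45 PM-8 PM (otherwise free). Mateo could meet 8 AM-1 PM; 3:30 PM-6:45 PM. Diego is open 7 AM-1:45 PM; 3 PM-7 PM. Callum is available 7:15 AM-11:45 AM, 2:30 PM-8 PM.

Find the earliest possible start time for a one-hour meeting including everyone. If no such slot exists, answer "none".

Freya free: 07:00-10:30, 13:45-19:15.
Dana free: 07:00-14:30, 15:15-20:00.
Pablo free: 08:00-11:30, 15:00-19:45 (invert busy blocks within the working day).
Mateo free: 08:00-13:00, 15:30-18:45.
Diego free: 07:00-13:45, 15:00-19:00.
Callum free: 07:15-11:45, 14:30-20:00.
Freya ∩ Dana: 07:00-10:30, 13:45-14:30, 15:15-19:15.
Freya ∩ Dana ∩ Pablo: 08:00-10:30, 15:15-19:15.
Freya ∩ Dana ∩ Pablo ∩ Mateo: 08:00-10:30, 15:30-18:45.
Freya ∩ Dana ∩ Pablo ∩ Mateo ∩ Diego: 08:00-10:30, 15:30-18:45.
Freya ∩ Dana ∩ Pablo ∩ Mateo ∩ Diego ∩ Callum: 08:00-10:30, 15:30-18:45.
Those are the intersection windows.
The first common window of at least 60 minutes is 08:00-10:30, so the earliest start is 08:00.

08:00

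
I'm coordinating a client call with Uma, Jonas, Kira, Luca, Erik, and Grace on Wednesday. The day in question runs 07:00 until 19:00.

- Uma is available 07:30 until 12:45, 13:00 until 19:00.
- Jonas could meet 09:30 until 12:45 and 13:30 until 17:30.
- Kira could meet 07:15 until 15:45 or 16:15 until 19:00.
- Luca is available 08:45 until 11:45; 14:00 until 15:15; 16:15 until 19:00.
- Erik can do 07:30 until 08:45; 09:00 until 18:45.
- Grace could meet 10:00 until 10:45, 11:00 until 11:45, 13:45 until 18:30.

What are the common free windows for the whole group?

Uma ∩ Jonas: 09:30-12:45, 13:30-17:30.
Uma ∩ Jonas ∩ Kira: 09:30-12:45, 13:30-15:45, 16:15-17:30.
Uma ∩ Jonas ∩ Kira ∩ Luca: 09:30-11:45, 14:00-15:15, 16:15-17:30.
Uma ∩ Jonas ∩ Kira ∩ Luca ∩ Erik: 09:30-11:45, 14:00-15:15, 16:15-17:30.
Uma ∩ Jonas ∩ Kira ∩ Luca ∩ Erik ∩ Grace: 10:00-10:45, 11:00-11:45, 14:00-15:15, 16:15-17:30.
So the common availability across everyone is 10:00-10:45, 11:00-11:45, 14:00-15:15, 16:15-17:30.

10:00-10:45, 11:00-11:45, 14:00-15:15, 16:15-17:30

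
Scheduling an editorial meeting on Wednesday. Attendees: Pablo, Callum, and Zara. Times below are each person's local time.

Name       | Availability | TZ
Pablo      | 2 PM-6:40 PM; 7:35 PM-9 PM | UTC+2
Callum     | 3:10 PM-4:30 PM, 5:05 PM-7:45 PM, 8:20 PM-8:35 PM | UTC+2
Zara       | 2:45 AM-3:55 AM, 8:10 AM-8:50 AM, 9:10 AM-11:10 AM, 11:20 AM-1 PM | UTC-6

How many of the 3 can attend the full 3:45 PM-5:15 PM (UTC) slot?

1

Pablo in UTC: 12:00-16:40, 17:35-19:00 (subtract 2h to convert from UTC+2).
Callum in UTC: 13:10-14:30, 15:05-17:45, 18:20-18:35 (subtract 2h to convert from UTC+2).
Zara in UTC: 08:45-09:55, 14:10-14:50, 15:10-17:10, 17:20-19:00 (add 6h to convert from UTC-6).
Callum can make the full 15:45-17:15 slot — that's 1.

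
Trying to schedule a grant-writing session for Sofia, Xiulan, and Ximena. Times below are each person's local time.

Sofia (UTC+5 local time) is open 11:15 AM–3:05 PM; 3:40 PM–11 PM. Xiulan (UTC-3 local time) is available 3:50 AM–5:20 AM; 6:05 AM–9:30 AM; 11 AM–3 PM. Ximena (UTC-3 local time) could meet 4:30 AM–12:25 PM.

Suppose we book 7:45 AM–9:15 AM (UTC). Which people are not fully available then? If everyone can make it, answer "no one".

Xiulan

Sofia in UTC: 06:15-10:05, 10:40-18:00 (subtract 5h to convert from UTC+5).
Xiulan in UTC: 06:50-08:20, 09:05-12:30, 14:00-18:00 (add 3h to convert from UTC-3).
Ximena in UTC: 07:30-15:25 (add 3h to convert from UTC-3).
Sofia: free for 07:45-09:15. Xiulan: not fully free for 07:45-09:15. Ximena: free for 07:45-09:15.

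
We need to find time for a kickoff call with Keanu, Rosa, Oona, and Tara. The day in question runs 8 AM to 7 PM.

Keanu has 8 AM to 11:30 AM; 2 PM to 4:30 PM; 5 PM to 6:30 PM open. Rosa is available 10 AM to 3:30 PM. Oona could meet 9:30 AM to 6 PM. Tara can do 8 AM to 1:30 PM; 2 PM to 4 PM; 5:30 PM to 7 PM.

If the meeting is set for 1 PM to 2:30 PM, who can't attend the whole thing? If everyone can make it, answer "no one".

Keanu: not fully free for 13:00-14:30. Rosa: free for 13:00-14:30. Oona: free for 13:00-14:30. Tara: not fully free for 13:00-14:30.

Keanu, Tara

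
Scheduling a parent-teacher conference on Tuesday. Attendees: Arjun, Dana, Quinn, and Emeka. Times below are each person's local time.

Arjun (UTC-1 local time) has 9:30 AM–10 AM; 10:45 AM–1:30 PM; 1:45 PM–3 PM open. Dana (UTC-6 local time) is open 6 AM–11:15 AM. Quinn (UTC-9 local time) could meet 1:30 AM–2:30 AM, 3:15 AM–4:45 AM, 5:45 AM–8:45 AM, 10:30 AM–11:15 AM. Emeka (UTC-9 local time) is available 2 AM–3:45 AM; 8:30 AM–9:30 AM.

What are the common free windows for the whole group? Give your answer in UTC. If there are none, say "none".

Arjun in UTC: 10:30-11:00, 11:45-14:30, 14:45-16:00 (add 1h to convert from UTC-1).
Dana in UTC: 12:00-17:15 (add 6h to convert from UTC-6).
Quinn in UTC: 10:30-11:30, 12:15-13:45, 14:45-17:45, 19:30-20:15 (add 9h to convert from UTC-9).
Emeka in UTC: 11:00-12:45, 17:30-18:30 (add 9h to convert from UTC-9).
Arjun ∩ Dana: 12:00-14:30, 14:45-16:00.
Arjun ∩ Dana ∩ Quinn: 12:15-13:45, 14:45-16:00.
Arjun ∩ Dana ∩ Quinn ∩ Emeka: 12:15-12:45.
So the common availability across everyone is 12:15-12:45.

12:15-12:45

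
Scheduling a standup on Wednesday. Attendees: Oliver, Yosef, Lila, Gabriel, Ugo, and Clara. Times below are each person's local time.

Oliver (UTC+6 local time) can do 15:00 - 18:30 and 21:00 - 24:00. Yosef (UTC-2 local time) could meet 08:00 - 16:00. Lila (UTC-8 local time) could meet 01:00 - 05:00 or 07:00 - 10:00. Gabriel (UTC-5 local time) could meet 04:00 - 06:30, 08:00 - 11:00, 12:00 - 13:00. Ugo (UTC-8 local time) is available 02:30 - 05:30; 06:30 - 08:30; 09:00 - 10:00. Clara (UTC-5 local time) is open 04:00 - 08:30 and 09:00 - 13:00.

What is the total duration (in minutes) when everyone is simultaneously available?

180

Oliver in UTC: 09:00-12:30, 15:00-18:00 (subtract 6h to convert from UTC+6).
Yosef in UTC: 10:00-18:00 (add 2h to convert from UTC-2).
Lila in UTC: 09:00-13:00, 15:00-18:00 (add 8h to convert from UTC-8).
Gabriel in UTC: 09:00-11:30, 13:00-16:00, 17:00-18:00 (add 5h to convert from UTC-5).
Ugo in UTC: 10:30-13:30, 14:30-16:30, 17:00-18:00 (add 8h to convert from UTC-8).
Clara in UTC: 09:00-13:30, 14:00-18:00 (add 5h to convert from UTC-5).
Oliver ∩ Yosef: 10:00-12:30, 15:00-18:00.
Oliver ∩ Yosef ∩ Lila: 10:00-12:30, 15:00-18:00.
Oliver ∩ Yosef ∩ Lila ∩ Gabriel: 10:00-11:30, 15:00-16:00, 17:00-18:00.
Oliver ∩ Yosef ∩ Lila ∩ Gabriel ∩ Ugo: 10:30-11:30, 15:00-16:00, 17:00-18:00.
Oliver ∩ Yosef ∩ Lila ∩ Gabriel ∩ Ugo ∩ Clara: 10:30-11:30, 15:00-16:00, 17:00-18:00.
Summing the common windows: 60 + 60 + 60 = 180 minutes.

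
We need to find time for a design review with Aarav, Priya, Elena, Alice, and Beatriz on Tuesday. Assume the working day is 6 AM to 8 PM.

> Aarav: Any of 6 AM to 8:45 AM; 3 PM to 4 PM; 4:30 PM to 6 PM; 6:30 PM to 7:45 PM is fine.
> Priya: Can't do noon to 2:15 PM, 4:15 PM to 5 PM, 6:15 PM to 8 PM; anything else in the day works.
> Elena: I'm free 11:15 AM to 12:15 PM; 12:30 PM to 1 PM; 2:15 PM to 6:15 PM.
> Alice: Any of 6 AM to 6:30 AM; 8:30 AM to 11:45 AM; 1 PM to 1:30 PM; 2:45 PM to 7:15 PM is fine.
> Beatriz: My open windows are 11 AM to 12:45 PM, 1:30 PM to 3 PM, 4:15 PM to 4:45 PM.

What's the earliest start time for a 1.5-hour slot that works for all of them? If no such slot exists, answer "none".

Aarav free: 06:00-08:45, 15:00-16:00, 16:30-18:00, 18:30-19:45.
Priya free: 06:00-12:00, 14:15-16:15, 17:00-18:15 (invert busy blocks within the working day).
Elena free: 11:15-12:15, 12:30-13:00, 14:15-18:15.
Alice free: 06:00-06:30, 08:30-11:45, 13:00-13:30, 14:45-19:15.
Beatriz free: 11:00-12:45, 13:30-15:00, 16:15-16:45.
Aarav ∩ Priya: 06:00-08:45, 15:00-16:00, 17:00-18:00.
Aarav ∩ Priya ∩ Elena: 15:00-16:00, 17:00-18:00.
Aarav ∩ Priya ∩ Elena ∩ Alice: 15:00-16:00, 17:00-18:00.
Aarav ∩ Priya ∩ Elena ∩ Alice ∩ Beatriz: ∅.
There is no time when everyone is free.
No common window is at least 90 minutes long.

none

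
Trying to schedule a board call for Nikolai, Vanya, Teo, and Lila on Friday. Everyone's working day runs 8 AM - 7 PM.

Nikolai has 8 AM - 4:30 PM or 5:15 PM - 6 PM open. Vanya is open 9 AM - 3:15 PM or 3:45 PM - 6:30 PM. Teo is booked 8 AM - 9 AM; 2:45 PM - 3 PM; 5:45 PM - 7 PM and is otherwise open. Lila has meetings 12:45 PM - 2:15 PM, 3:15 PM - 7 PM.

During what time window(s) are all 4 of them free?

09:00-12:45, 14:15-14:45, 15:00-15:15

Nikolai free: 08:00-16:30, 17:15-18:00.
Vanya free: 09:00-15:15, 15:45-18:30.
Teo free: 09:00-14:45, 15:00-17:45 (invert busy blocks within the working day).
Lila free: 08:00-12:45, 14:15-15:15 (invert busy blocks within the working day).
Nikolai ∩ Vanya: 09:00-15:15, 15:45-16:30, 17:15-18:00.
Nikolai ∩ Vanya ∩ Teo: 09:00-14:45, 15:00-15:15, 15:45-16:30, 17:15-17:45.
Nikolai ∩ Vanya ∩ Teo ∩ Lila: 09:00-12:45, 14:15-14:45, 15:00-15:15.
Those are the intersection windows.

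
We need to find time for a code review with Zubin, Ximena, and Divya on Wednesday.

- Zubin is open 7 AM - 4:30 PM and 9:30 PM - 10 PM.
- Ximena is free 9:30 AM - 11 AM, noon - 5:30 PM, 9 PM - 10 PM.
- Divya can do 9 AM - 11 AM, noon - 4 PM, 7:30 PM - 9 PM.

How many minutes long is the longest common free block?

240

Zubin ∩ Ximena: 09:30-11:00, 12:00-16:30, 21:30-22:00.
Zubin ∩ Ximena ∩ Divya: 09:30-11:00, 12:00-16:00.
The longest is 12:00-16:00 at 240 minutes.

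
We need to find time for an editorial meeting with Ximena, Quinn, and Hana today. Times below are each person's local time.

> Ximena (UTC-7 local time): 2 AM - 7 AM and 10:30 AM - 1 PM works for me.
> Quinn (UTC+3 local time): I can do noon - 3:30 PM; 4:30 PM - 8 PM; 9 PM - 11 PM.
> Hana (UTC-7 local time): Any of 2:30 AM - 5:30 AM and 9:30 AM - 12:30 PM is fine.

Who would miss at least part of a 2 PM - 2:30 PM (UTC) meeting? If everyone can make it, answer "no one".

Hana, Ximena

Ximena in UTC: 09:00-14:00, 17:30-20:00 (add 7h to convert from UTC-7).
Quinn in UTC: 09:00-12:30, 13:30-17:00, 18:00-20:00 (subtract 3h to convert from UTC+3).
Hana in UTC: 09:30-12:30, 16:30-19:30 (add 7h to convert from UTC-7).
Ximena: not fully free for 14:00-14:30. Quinn: free for 14:00-14:30. Hana: not fully free for 14:00-14:30.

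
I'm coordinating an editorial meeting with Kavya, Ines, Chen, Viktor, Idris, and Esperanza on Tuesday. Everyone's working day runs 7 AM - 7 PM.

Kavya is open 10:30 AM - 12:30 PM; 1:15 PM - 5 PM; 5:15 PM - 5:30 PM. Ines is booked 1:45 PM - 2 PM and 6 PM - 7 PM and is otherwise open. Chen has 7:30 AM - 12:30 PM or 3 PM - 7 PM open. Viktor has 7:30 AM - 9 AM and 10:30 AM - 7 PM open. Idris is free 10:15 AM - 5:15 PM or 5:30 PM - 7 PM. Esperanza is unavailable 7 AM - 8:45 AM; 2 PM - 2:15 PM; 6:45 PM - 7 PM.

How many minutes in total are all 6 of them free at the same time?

Kavya free: 10:30-12:30, 13:15-17:00, 17:15-17:30.
Ines free: 07:00-13:45, 14:00-18:00 (invert busy blocks within the working day).
Chen free: 07:30-12:30, 15:00-19:00.
Viktor free: 07:30-09:00, 10:30-19:00.
Idris free: 10:15-17:15, 17:30-19:00.
Esperanza free: 08:45-14:00, 14:15-18:45 (invert busy blocks within the working day).
Kavya ∩ Ines: 10:30-12:30, 13:15-13:45, 14:00-17:00, 17:15-17:30.
Kavya ∩ Ines ∩ Chen: 10:30-12:30, 15:00-17:00, 17:15-17:30.
Kavya ∩ Ines ∩ Chen ∩ Viktor: 10:30-12:30, 15:00-17:00, 17:15-17:30.
Kavya ∩ Ines ∩ Chen ∩ Viktor ∩ Idris: 10:30-12:30, 15:00-17:00.
Kavya ∩ Ines ∩ Chen ∩ Viktor ∩ Idris ∩ Esperanza: 10:30-12:30, 15:00-17:00.
Summing the common windows: 120 + 120 = 240 minutes.

240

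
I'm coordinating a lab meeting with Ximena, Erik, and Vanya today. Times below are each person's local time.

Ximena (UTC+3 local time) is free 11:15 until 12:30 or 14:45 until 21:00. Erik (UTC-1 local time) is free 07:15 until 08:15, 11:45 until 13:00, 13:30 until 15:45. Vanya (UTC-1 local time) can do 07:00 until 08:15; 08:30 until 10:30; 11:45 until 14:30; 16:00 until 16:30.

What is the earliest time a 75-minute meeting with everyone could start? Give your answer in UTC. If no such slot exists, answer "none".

Ximena in UTC: 08:15-09:30, 11:45-18:00 (subtract 3h to convert from UTC+3).
Erik in UTC: 08:15-09:15, 12:45-14:00, 14:30-16:45 (add 1h to convert from UTC-1).
Vanya in UTC: 08:00-09:15, 09:30-11:30, 12:45-15:30, 17:00-17:30 (add 1h to convert from UTC-1).
Ximena ∩ Erik: 08:15-09:15, 12:45-14:00, 14:30-16:45.
Ximena ∩ Erik ∩ Vanya: 08:15-09:15, 12:45-14:00, 14:30-15:30.
The first common window of at least 75 minutes is 12:45-14:00, so the earliest start is 12:45.

12:45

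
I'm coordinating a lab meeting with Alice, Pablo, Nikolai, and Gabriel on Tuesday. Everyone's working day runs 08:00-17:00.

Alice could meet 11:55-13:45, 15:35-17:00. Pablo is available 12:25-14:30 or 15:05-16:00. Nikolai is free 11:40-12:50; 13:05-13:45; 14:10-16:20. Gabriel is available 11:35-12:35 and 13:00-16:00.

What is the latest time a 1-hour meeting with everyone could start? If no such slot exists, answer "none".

Alice ∩ Pablo: 12:25-13:45, 15:35-16:00.
Alice ∩ Pablo ∩ Nikolai: 12:25-12:50, 13:05-13:45, 15:35-16:00.
Alice ∩ Pablo ∩ Nikolai ∩ Gabriel: 12:25-12:35, 13:05-13:45, 15:35-16:00.
So the common availability across everyone is 12:25-12:35, 13:05-13:45, 15:35-16:00.
No common window is at least 60 minutes long.

none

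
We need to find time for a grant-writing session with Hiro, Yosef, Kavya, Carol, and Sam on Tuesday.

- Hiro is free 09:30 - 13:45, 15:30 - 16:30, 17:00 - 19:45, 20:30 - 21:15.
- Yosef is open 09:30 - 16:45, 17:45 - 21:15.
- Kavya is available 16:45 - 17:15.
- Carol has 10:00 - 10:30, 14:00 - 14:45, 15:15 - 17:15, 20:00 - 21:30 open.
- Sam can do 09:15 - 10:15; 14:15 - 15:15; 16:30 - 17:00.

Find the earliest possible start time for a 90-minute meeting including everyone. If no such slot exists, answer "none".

none

Hiro ∩ Yosef: 09:30-13:45, 15:30-16:30, 17:45-19:45, 20:30-21:15.
Hiro ∩ Yosef ∩ Kavya: ∅.
Hiro ∩ Yosef ∩ Kavya ∩ Carol: ∅.
Hiro ∩ Yosef ∩ Kavya ∩ Carol ∩ Sam: ∅.
There is no time when everyone is free.
No common window is at least 90 minutes long.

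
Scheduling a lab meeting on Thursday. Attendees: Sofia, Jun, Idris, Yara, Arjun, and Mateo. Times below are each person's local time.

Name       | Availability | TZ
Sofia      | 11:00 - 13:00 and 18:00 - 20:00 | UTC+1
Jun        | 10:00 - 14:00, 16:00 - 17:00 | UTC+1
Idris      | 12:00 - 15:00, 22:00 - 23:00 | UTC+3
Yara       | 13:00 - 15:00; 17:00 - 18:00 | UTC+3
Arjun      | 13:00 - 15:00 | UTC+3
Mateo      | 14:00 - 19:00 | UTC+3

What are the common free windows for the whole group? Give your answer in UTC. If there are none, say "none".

Sofia in UTC: 10:00-12:00, 17:00-19:00 (subtract 1h to convert from UTC+1).
Jun in UTC: 09:00-13:00, 15:00-16:00 (subtract 1h to convert from UTC+1).
Idris in UTC: 09:00-12:00, 19:00-20:00 (subtract 3h to convert from UTC+3).
Yara in UTC: 10:00-12:00, 14:00-15:00 (subtract 3h to convert from UTC+3).
Arjun in UTC: 10:00-12:00 (subtract 3h to convert from UTC+3).
Mateo in UTC: 11:00-16:00 (subtract 3h to convert from UTC+3).
Sofia ∩ Jun: 10:00-12:00.
Sofia ∩ Jun ∩ Idris: 10:00-12:00.
Sofia ∩ Jun ∩ Idris ∩ Yara: 10:00-12:00.
Sofia ∩ Jun ∩ Idris ∩ Yara ∩ Arjun: 10:00-12:00.
Sofia ∩ Jun ∩ Idris ∩ Yara ∩ Arjun ∩ Mateo: 11:00-12:00.
So the common availability across everyone is 11:00-12:00.

11:00-12:00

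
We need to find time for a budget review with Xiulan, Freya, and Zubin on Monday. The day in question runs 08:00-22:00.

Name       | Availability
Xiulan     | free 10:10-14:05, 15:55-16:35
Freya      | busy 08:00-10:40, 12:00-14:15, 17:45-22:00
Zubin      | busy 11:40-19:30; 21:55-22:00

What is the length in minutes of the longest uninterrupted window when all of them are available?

60

Xiulan free: 10:10-14:05, 15:55-16:35.
Freya free: 10:40-12:00, 14:15-17:45 (invert busy blocks within the working day).
Zubin free: 08:00-11:40, 19:30-21:55 (invert busy blocks within the working day).
Xiulan ∩ Freya: 10:40-12:00, 15:55-16:35.
Xiulan ∩ Freya ∩ Zubin: 10:40-11:40.
The longest is 10:40-11:40 at 60 minutes.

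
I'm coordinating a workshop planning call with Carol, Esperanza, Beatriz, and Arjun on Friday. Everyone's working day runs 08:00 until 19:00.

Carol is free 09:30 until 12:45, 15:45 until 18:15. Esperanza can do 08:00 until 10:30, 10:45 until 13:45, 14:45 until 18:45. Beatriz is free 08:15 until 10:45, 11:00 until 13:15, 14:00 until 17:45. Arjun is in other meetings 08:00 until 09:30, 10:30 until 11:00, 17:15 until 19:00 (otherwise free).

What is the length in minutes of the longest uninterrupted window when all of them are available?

105

Carol free: 09:30-12:45, 15:45-18:15.
Esperanza free: 08:00-10:30, 10:45-13:45, 14:45-18:45.
Beatriz free: 08:15-10:45, 11:00-13:15, 14:00-17:45.
Arjun free: 09:30-10:30, 11:00-17:15 (invert busy blocks within the working day).
Carol ∩ Esperanza: 09:30-10:30, 10:45-12:45, 15:45-18:15.
Carol ∩ Esperanza ∩ Beatriz: 09:30-10:30, 11:00-12:45, 15:45-17:45.
Carol ∩ Esperanza ∩ Beatriz ∩ Arjun: 09:30-10:30, 11:00-12:45, 15:45-17:15.
The longest is 11:00-12:45 at 105 minutes.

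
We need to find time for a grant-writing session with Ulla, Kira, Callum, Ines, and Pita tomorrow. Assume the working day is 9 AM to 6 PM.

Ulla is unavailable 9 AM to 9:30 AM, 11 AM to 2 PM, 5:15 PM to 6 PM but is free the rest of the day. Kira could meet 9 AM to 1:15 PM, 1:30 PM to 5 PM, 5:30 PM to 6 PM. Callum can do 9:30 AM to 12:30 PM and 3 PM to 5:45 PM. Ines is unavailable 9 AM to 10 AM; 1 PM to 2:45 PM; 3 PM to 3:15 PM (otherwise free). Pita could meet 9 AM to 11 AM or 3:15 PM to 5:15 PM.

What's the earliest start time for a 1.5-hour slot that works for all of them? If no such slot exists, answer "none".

Ulla free: 09:30-11:00, 14:00-17:15 (invert busy blocks within the working day).
Kira free: 09:00-13:15, 13:30-17:00, 17:30-18:00.
Callum free: 09:30-12:30, 15:00-17:45.
Ines free: 10:00-13:00, 14:45-15:00, 15:15-18:00 (invert busy blocks within the working day).
Pita free: 09:00-11:00, 15:15-17:15.
Ulla ∩ Kira: 09:30-11:00, 14:00-17:00.
Ulla ∩ Kira ∩ Callum: 09:30-11:00, 15:00-17:00.
Ulla ∩ Kira ∩ Callum ∩ Ines: 10:00-11:00, 15:15-17:00.
Ulla ∩ Kira ∩ Callum ∩ Ines ∩ Pita: 10:00-11:00, 15:15-17:00.
The first common window of at least 90 minutes is 15:15-17:00, so the earliest start is 15:15.

15:15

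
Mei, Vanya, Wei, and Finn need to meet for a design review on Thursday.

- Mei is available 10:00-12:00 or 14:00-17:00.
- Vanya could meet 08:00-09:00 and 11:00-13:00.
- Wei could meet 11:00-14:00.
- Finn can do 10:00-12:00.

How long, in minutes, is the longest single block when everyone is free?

60

Mei ∩ Vanya: 11:00-12:00.
Mei ∩ Vanya ∩ Wei: 11:00-12:00.
Mei ∩ Vanya ∩ Wei ∩ Finn: 11:00-12:00.
Those are the intersection windows.
The longest is 11:00-12:00 at 60 minutes.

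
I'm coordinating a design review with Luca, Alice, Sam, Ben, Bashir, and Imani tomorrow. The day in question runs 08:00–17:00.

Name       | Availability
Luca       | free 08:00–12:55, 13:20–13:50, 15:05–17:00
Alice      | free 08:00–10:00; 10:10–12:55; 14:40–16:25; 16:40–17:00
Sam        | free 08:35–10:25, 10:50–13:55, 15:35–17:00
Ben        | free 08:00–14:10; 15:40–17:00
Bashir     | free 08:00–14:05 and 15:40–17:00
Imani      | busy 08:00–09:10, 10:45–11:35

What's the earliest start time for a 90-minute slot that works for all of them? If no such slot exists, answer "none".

none

Luca free: 08:00-12:55, 13:20-13:50, 15:05-17:00.
Alice free: 08:00-10:00, 10:10-12:55, 14:40-16:25, 16:40-17:00.
Sam free: 08:35-10:25, 10:50-13:55, 15:35-17:00.
Ben free: 08:00-14:10, 15:40-17:00.
Bashir free: 08:00-14:05, 15:40-17:00.
Imani free: 09:10-10:45, 11:35-17:00 (invert busy blocks within the working day).
Luca ∩ Alice: 08:00-10:00, 10:10-12:55, 15:05-16:25, 16:40-17:00.
Luca ∩ Alice ∩ Sam: 08:35-10:00, 10:10-10:25, 10:50-12:55, 15:35-16:25, 16:40-17:00.
Luca ∩ Alice ∩ Sam ∩ Ben: 08:35-10:00, 10:10-10:25, 10:50-12:55, 15:40-16:25, 16:40-17:00.
Luca ∩ Alice ∩ Sam ∩ Ben ∩ Bashir: 08:35-10:00, 10:10-10:25, 10:50-12:55, 15:40-16:25, 16:40-17:00.
Luca ∩ Alice ∩ Sam ∩ Ben ∩ Bashir ∩ Imani: 09:10-10:00, 10:10-10:25, 11:35-12:55, 15:40-16:25, 16:40-17:00.
No common window is at least 90 minutes long.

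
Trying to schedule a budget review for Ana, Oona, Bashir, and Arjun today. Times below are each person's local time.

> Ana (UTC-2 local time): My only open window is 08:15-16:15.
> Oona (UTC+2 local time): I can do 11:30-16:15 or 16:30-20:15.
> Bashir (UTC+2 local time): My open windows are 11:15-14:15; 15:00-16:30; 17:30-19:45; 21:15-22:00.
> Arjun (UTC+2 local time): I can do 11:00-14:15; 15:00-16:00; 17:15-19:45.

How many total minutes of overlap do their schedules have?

Ana in UTC: 10:15-18:15 (add 2h to convert from UTC-2).
Oona in UTC: 09:30-14:15, 14:30-18:15 (subtract 2h to convert from UTC+2).
Bashir in UTC: 09:15-12:15, 13:00-14:30, 15:30-17:45, 19:15-20:00 (subtract 2h to convert from UTC+2).
Arjun in UTC: 09:00-12:15, 13:00-14:00, 15:15-17:45 (subtract 2h to convert from UTC+2).
Ana ∩ Oona: 10:15-14:15, 14:30-18:15.
Ana ∩ Oona ∩ Bashir: 10:15-12:15, 13:00-14:15, 15:30-17:45.
Ana ∩ Oona ∩ Bashir ∩ Arjun: 10:15-12:15, 13:00-14:00, 15:30-17:45.
Summing the common windows: 120 + 60 + 135 = 315 minutes.

315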